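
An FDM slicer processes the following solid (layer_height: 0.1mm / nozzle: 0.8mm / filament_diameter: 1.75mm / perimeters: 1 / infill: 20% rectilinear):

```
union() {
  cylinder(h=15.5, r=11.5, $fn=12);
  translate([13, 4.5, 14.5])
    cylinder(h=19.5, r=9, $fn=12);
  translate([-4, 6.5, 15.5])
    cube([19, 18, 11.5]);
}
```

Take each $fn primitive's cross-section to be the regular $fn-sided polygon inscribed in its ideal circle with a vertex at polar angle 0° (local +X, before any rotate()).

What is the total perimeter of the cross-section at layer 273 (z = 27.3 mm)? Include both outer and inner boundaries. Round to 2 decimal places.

At z = 27.3 mm: the cylinder is not intersected at this z (z outside [0, 15.5]); the cylinder at (13, 4.5): section is a regular 12-gon, circumradius r=9 (perimeter = 2·12·9.000·sin(180°/12) = 55.90 mm); the cube at (-4, 6.5) does not reach this height (z outside [15.5, 27]); Taking the union: only the r=9 cylinder at (13, 4.5) is present, so the union is just that shape — boundary = 55.90 mm. Overall, the cross-section is a single solid region. Total boundary length (outer) = 55.90 mm.

55.90 mm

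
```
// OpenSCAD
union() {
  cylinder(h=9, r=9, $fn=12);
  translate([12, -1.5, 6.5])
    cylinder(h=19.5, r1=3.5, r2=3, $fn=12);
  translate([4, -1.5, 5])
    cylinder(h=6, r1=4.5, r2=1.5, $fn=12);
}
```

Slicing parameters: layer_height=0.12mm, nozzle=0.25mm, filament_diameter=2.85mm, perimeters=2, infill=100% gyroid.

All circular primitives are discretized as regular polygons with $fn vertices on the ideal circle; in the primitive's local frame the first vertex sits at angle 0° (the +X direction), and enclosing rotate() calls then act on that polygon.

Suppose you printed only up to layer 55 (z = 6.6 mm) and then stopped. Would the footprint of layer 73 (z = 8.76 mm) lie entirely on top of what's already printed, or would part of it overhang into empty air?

Compare the two slices. At z = 6.6: the cylinder: section is a regular 12-gon, circumradius r=9 (area = (12/2)·9.000²·sin(360°/12) = 243.00 mm²); the cone at (12, -1.5) (r1=3.5→r2=3) has section circumradius 3.497 here — a regular 12-gon (area = (12/2)·3.497²·sin(360°/12) = 36.70 mm²); the cone at (4, -1.5) (r1=4.5→r2=1.5) has section circumradius 3.700 here — a regular 12-gon (area = (12/2)·3.700²·sin(360°/12) = 41.07 mm²); Taking the union: the regions partially overlap — summed areas 320.77 mm² minus the doubly-counted overlap 41.23 mm² gives 279.54 mm² — area = 279.54 mm². At z = 8.76: the r=9 cylinder contributes a regular 12-gon of circumradius 9 (area = (12/2)·9.000²·sin(360°/12) = 243.00 mm²); the cone at (12, -1.5) contributes a regular 12-gon of circumradius 3.442 (interpolated between r1=3.5 and r2=3 at t=0.116) (area = (12/2)·3.442²·sin(360°/12) = 35.54 mm²); the cone at (4, -1.5) contributes a regular 12-gon of circumradius 2.620 (interpolated between r1=4.5 and r2=1.5 at t=0.627) (area = (12/2)·2.620²·sin(360°/12) = 20.59 mm²); Combining (union): the regions partially overlap — summed areas 299.14 mm² minus the doubly-counted overlap 20.66 mm² gives 278.48 mm² — area = 278.48 mm². Checking containment: the cross-section at z = 8.76 is a subset of the cross-section at z = 6.6.

entirely on top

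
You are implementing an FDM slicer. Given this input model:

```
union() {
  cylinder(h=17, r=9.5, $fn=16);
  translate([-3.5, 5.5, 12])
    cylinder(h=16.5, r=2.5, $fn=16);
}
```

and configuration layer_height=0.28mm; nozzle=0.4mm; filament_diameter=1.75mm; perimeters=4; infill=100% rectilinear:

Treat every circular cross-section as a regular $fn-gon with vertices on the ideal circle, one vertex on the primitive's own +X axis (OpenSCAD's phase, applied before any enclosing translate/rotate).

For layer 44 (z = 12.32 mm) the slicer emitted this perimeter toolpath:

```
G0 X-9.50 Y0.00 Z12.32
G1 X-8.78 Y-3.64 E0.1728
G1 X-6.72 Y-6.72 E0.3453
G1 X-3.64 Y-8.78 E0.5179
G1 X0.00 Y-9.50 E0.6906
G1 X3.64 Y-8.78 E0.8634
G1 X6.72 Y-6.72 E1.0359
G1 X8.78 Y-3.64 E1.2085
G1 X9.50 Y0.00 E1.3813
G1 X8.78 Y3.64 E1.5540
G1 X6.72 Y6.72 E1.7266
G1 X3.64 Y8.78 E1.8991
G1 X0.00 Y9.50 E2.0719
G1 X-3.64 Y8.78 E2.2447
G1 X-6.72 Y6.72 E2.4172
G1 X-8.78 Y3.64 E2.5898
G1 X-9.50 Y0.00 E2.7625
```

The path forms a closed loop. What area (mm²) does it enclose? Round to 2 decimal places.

276.48 mm²

Apply the shoelace formula to the sequence of (X, Y) vertices; enclosed area = 276.48 mm².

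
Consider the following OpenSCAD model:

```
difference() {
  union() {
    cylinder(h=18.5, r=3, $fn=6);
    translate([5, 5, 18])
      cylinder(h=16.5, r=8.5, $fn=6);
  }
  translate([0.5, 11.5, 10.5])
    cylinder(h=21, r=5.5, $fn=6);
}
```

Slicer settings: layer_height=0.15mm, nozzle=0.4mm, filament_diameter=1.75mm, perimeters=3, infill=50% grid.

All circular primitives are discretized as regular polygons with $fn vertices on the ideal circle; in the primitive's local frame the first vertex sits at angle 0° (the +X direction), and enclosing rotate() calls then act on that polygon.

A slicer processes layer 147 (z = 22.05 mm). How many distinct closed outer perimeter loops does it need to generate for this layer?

1

At z = 22.05 mm: the cylinder is absent (z outside [0, 18.5]); the r=8.5 cylinder at (5, 5) contributes a regular 6-gon of circumradius 8.5; Taking the union: only the r=8.5 cylinder at (5, 5) is present, so the union is just that shape — 1 connected region; the r=5.5 cylinder at (0.5, 11.5) gives a regular 6-gon of circumradius 5.5 (constant along its height); After the difference (first − rest): starting from the result so far, the r=5.5 cylinder at (0.5, 11.5) partially overlaps it — only the 31.87 mm² overlap (of its 78.59 mm²) is removed, clipping the outline — 1 connected region. The result has 1 disconnected region.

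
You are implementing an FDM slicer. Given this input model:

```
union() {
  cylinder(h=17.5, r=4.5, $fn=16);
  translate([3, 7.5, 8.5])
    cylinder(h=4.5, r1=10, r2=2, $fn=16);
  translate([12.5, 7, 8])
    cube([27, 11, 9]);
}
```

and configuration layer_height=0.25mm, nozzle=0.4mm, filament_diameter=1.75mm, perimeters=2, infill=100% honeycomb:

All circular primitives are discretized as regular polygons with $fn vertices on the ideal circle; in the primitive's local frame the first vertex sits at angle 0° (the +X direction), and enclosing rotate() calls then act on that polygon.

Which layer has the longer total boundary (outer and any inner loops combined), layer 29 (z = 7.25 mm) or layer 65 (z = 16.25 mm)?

layer 65 (z = 16.25 mm)

Layer 29 (z = 7.25): the r=4.5 cylinder gives a regular 16-gon of circumradius 4.5 (constant along its height) (perimeter = 2·16·4.500·sin(180°/16) = 28.09 mm); the cone at (3, 7.5) is not intersected at this z (z outside [8.5, 13]); the cube at (12.5, 7) is absent (z outside [8, 17]); Taking the union: only the r=4.5 cylinder is present, so the union is just that shape — boundary = 28.09 mm. So its perimeter = 28.09 mm. Layer 65 (z = 16.25): the r=4.5 cylinder contributes a regular 16-gon of circumradius 4.5 (perimeter = 2·16·4.500·sin(180°/16) = 28.09 mm); the cone at (3, 7.5) is not intersected at this z (z outside [8.5, 13]); the 27×11 cube at (12.5, 7) contributes its full rectangle (perimeter 76.00 mm); Merging all regions: the 2 present regions are separate (no shared area or edge), so areas and boundary lengths simply add and each stays a separate island — boundary = 104.09 mm. So its perimeter = 104.09 mm. Layer 65 is larger (104.09 vs 28.09 mm).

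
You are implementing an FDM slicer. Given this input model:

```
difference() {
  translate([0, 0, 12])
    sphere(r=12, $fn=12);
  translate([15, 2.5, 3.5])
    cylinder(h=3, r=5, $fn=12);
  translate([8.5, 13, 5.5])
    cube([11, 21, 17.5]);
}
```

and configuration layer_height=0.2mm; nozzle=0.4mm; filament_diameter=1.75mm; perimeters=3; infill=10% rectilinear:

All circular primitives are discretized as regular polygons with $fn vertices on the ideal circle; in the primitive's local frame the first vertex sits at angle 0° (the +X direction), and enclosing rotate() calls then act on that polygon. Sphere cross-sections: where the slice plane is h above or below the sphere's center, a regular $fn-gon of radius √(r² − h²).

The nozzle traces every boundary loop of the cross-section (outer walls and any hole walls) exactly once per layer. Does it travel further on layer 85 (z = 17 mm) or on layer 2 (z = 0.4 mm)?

layer 85 (z = 17 mm)

Layer 85 (z = 17): the sphere: section is a regular 12-gon, circumradius = √(r²−h²) = √(12²−5²) = 10.909 (perimeter = 2·12·10.909·sin(180°/12) = 67.76 mm); the cylinder at (15, 2.5) does not reach this height (z outside [3.5, 6.5]); the 11×21 cube at (8.5, 13) contributes its full rectangle (perimeter 64.00 mm); Subtracting the remaining from the first: starting from the r=12 sphere, the 11×21 cube at (8.5, 13) misses the remaining region (no effect) — boundary = 67.76 mm. So its perimeter = 67.76 mm. Layer 2 (z = 0.4): the r=12 sphere contributes a regular 12-gon of circumradius √(12²−11.6²) = 3.072 (perimeter = 2·12·3.072·sin(180°/12) = 19.09 mm); the cylinder at (15, 2.5) is absent (z outside [3.5, 6.5]); the cube at (8.5, 13) does not reach this height (z outside [5.5, 23]); Taking the first minus the rest: none of the subtracted shapes is present at this height, so the r=12 sphere is unchanged — boundary = 19.09 mm. So its perimeter = 19.09 mm. Layer 85 is larger (67.76 vs 19.09 mm).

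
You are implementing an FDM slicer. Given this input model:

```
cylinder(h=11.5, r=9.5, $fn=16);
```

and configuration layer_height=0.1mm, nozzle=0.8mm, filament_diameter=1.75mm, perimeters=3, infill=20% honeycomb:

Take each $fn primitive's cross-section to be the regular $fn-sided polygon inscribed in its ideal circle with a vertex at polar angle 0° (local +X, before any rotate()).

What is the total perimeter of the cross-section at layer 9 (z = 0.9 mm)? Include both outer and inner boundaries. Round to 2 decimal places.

At z = 0.9 mm: the r=9.5 cylinder contributes a regular 16-gon of circumradius 9.5 (perimeter = 2·16·9.500·sin(180°/16) = 59.31 mm). Overall, the cross-section is a single solid region. Total boundary length (outer) = 59.31 mm.

59.31 mm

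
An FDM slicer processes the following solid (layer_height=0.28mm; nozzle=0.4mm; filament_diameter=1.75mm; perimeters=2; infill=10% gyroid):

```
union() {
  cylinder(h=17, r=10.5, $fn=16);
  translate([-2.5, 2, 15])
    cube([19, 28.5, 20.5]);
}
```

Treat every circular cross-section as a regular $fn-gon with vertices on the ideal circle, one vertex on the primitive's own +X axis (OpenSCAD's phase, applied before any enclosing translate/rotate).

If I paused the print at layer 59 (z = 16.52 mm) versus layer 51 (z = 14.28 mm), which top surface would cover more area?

Layer 59 (z = 16.52): the cylinder: section is a regular 16-gon, circumradius r=10.5 (area = (16/2)·10.500²·sin(360°/16) = 337.53 mm²); the cube at (-2.5, 2) (footprint 19×28.5) is included at this height (area 541.50 mm²); Taking the union: the regions partially overlap — summed areas 879.03 mm² minus the doubly-counted overlap 84.41 mm² gives 794.62 mm² — area = 794.62 mm². So its area = 794.62 mm². Layer 51 (z = 14.28): the cylinder: section is a regular 16-gon, circumradius r=10.5 (area = (16/2)·10.500²·sin(360°/16) = 337.53 mm²); the cube at (-2.5, 2) does not reach this height (z outside [15, 35.5]); Taking the union: only the r=10.5 cylinder is present, so the union is just that shape — area = 337.53 mm². So its area = 337.53 mm². Layer 59 is larger (794.62 vs 337.53 mm²).

layer 59 (z = 16.52 mm)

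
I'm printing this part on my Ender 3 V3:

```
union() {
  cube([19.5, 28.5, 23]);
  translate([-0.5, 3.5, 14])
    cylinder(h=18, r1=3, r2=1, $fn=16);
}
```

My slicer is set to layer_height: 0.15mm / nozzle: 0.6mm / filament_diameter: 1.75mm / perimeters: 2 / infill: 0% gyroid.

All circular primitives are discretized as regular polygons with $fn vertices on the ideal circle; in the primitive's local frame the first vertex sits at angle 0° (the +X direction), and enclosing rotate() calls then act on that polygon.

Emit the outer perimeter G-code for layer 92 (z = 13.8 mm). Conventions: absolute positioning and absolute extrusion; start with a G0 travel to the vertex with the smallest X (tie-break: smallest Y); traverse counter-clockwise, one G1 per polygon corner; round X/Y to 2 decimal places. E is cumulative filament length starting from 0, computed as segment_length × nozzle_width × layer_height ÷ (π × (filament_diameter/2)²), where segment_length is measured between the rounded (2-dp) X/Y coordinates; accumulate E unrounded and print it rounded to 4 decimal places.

G0 X0.00 Y0.00 Z13.80
G1 X19.50 Y0.00 E0.7296
G1 X19.50 Y28.50 E1.7960
G1 X0.00 Y28.50 E2.5257
G1 X0.00 Y0.00 E3.5921

At z = 13.8 mm: the cube (footprint 19.5×28.5) is included at this height; the cone at (-0.5, 3.5) is absent (z outside [14, 32]); Combining (union): only the 19.5×28.5 cube is present, so the union is just that shape — 1 connected region. The outline is a single polygon with 4 vertices. Extrusion per mm of travel: 0.6 × 0.15 / (π × 0.875²) = 0.037418. Accumulating E over each segment gives final E = 3.5921.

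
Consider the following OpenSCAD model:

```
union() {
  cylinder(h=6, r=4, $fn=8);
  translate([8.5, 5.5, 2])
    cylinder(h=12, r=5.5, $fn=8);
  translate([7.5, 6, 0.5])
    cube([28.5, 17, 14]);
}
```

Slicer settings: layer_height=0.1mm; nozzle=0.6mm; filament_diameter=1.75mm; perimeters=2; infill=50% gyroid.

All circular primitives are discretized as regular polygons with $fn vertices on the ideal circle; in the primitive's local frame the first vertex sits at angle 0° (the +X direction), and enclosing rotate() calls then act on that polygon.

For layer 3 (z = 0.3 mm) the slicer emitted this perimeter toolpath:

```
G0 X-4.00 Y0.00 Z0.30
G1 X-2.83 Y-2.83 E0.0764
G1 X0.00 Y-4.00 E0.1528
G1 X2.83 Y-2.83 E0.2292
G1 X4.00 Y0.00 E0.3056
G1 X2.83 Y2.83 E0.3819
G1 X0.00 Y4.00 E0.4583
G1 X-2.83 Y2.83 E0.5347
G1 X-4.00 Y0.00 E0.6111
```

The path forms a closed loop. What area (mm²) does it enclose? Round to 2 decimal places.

Apply the shoelace formula to the sequence of (X, Y) vertices; enclosed area = 45.28 mm².

45.28 mm²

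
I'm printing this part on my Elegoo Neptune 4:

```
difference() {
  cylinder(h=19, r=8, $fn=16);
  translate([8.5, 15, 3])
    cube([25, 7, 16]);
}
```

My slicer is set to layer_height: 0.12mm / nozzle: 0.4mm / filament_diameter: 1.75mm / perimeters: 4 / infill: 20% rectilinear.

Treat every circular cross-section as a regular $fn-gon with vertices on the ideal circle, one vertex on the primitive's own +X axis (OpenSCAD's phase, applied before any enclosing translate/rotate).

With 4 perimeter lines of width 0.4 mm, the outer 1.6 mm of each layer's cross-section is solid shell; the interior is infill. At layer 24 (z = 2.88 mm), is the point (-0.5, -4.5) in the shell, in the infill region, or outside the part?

At z = 2.88 mm: the r=8 cylinder contributes a regular 16-gon of circumradius 8; the cube at (8.5, 15) does not reach this height (z outside [3, 19]); After the difference (first − rest): none of the subtracted shapes is present at this height, so the r=8 cylinder is unchanged — 1 connected region. Overall, the cross-section is a single solid region. The nearest boundary edge runs (-3.06, -7.39)→(-0.00, -8.00); distance from the point to it = 3.34 mm. The point is inside the cross-section and 3.34 mm from the nearest boundary — more than the 1.6 mm shell width (4 × 0.4), so it's in the infill interior.

infill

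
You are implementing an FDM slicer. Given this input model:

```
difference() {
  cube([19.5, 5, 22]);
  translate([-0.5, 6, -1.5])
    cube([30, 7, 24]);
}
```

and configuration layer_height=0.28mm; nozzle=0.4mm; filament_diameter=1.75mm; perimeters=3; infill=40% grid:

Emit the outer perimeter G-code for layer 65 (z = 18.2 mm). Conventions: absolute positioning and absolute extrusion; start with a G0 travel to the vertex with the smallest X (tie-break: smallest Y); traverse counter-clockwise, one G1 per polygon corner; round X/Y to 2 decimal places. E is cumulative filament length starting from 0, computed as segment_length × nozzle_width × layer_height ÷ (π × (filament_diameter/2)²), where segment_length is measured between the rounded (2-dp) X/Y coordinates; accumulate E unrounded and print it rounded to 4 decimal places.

At z = 18.2 mm: the cube (footprint 19.5×5) is included at this height; the cube at (-0.5, 6) (footprint 30×7) is included at this height; Taking the first minus the rest: starting from the 19.5×5 cube, the 30×7 cube at (-0.5, 6) misses the remaining region (no effect) — 1 connected region. The outline is a single polygon with 4 vertices. Extrusion per mm of travel: 0.4 × 0.28 / (π × 0.875²) = 0.046564. Accumulating E over each segment gives final E = 2.2816.

G0 X0.00 Y0.00 Z18.20
G1 X19.50 Y0.00 E0.9080
G1 X19.50 Y5.00 E1.1408
G1 X0.00 Y5.00 E2.0488
G1 X0.00 Y0.00 E2.2816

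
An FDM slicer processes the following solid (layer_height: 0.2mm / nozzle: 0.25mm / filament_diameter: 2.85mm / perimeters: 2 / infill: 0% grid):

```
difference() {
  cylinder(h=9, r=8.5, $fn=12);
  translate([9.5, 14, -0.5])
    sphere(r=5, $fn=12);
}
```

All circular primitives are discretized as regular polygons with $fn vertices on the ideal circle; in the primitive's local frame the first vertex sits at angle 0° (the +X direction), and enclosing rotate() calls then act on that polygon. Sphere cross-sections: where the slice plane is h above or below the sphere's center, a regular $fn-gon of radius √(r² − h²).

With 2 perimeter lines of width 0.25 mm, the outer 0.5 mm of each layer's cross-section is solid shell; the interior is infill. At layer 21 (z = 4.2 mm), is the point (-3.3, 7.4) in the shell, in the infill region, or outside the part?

shell

At z = 4.2 mm: the cylinder: section is a regular 12-gon, circumradius r=8.5; the sphere at (9.5, 14): section is a regular 12-gon, circumradius = √(r²−h²) = √(5²−4.7²) = 1.706; Subtracting the remaining from the first: starting from the r=8.5 cylinder, the r=5 sphere at (9.5, 14) misses the remaining region (no effect) — 1 connected region. Overall, the cross-section is a single solid region. The nearest boundary edge runs (-4.25, 7.36)→(0.00, 8.50); distance from the point to it = 0.21 mm. The point is inside the cross-section, 0.21 mm from the nearest boundary — within the 0.5 mm shell band (2 × 0.25).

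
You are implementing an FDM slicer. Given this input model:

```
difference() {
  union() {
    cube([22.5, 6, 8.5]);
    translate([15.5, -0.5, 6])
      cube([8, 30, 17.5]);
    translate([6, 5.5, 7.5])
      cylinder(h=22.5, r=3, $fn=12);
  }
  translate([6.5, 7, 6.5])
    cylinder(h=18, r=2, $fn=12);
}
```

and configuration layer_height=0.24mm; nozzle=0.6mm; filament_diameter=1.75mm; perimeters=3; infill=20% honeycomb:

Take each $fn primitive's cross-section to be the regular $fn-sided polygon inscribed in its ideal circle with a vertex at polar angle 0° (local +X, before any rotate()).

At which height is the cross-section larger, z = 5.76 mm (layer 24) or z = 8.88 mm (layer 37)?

layer 37 (z = 8.88 mm)

Layer 24 (z = 5.76): the 22.5×6 cube contributes its full rectangle (area 135.00 mm²); the cube at (15.5, -0.5) is not intersected at this z (z outside [6, 23.5]); the cylinder at (6, 5.5) is not intersected at this z (z outside [7.5, 30]); Merging all regions: only the 22.5×6 cube is present, so the union is just that shape — area = 135.00 mm²; the cylinder at (6.5, 7) is not intersected at this z (z outside [6.5, 24.5]); Taking the first minus the rest: none of the subtracted shapes is present at this height, so that combined region is unchanged — area = 135.00 mm². So its area = 135.00 mm². Layer 37 (z = 8.88): the cube is absent (z outside [0, 8.5]); the cube at (15.5, -0.5) (footprint 8×30) is included at this height (area 240.00 mm²); the r=3 cylinder at (6, 5.5) gives a regular 12-gon of circumradius 3 (constant along its height) (area = (12/2)·3.000²·sin(360°/12) = 27.00 mm²); Combining (union): the 2 present regions are separate (no shared area or edge), so areas and boundary lengths simply add and each stays a separate island — area = 267.00 mm²; the r=2 cylinder at (6.5, 7) gives a regular 12-gon of circumradius 2 (constant along its height) (area = (12/2)·2.000²·sin(360°/12) = 12.00 mm²); Taking the first minus the rest: starting from that combined region (267.00 mm²), the r=2 cylinder at (6.5, 7) partially overlaps it — only the 10.30 mm² overlap (of its 12.00 mm²) is removed, clipping the outline — area = 256.70 mm². So its area = 256.70 mm². Layer 37 is larger (256.70 vs 135.00 mm²).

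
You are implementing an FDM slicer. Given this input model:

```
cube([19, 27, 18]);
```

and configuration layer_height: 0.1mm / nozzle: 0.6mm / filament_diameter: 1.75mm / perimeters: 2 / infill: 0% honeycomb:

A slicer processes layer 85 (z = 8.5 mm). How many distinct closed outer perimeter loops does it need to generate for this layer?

1

At z = 8.5 mm: the cube (footprint 19×27) is included at this height. The result has 1 disconnected region.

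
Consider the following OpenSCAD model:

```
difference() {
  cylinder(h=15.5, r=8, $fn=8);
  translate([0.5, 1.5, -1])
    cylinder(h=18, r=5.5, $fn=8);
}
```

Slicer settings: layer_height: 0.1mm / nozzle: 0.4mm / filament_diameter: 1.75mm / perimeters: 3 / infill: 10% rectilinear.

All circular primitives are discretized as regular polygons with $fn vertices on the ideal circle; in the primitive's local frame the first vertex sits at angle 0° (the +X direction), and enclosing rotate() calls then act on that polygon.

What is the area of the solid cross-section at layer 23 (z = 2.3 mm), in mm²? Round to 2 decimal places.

At z = 2.3 mm: the cylinder: section is a regular 8-gon, circumradius r=8 (area = (8/2)·8.000²·sin(360°/8) = 181.02 mm²); the cylinder at (0.5, 1.5): section is a regular 8-gon, circumradius r=5.5 (area = (8/2)·5.500²·sin(360°/8) = 85.56 mm²); After the difference (first − rest): starting from the r=8 cylinder (181.02 mm²), the r=5.5 cylinder at (0.5, 1.5) lies wholly inside it (removes its full 85.56 mm² and its 33.68 mm outline becomes a hole wall) — area = 95.46 mm². Overall, the cross-section is one region with 1 hole. Net area = 95.46 mm².

95.46 mm²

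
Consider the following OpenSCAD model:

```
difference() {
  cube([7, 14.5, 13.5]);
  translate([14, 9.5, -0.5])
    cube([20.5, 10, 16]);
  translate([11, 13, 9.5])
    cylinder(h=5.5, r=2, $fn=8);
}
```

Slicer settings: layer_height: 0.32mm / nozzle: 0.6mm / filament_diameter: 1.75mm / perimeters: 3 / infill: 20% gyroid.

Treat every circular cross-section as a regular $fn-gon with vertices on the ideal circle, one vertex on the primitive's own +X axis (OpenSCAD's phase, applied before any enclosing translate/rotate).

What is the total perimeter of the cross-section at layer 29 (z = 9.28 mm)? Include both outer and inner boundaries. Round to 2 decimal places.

43.00 mm

At z = 9.28 mm: the 7×14.5 cube contributes its full rectangle (perimeter 43.00 mm); the cube at (14, 9.5) is present — its section is the full 20.5×10 rectangle (perimeter 61.00 mm); the cylinder at (11, 13) does not reach this height (z outside [9.5, 15]); Taking the first minus the rest: starting from the 7×14.5 cube, the 20.5×10 cube at (14, 9.5) misses the remaining region (no effect) — boundary = 43.00 mm. Overall, the cross-section is a single solid region. Total boundary length (outer) = 43.00 mm.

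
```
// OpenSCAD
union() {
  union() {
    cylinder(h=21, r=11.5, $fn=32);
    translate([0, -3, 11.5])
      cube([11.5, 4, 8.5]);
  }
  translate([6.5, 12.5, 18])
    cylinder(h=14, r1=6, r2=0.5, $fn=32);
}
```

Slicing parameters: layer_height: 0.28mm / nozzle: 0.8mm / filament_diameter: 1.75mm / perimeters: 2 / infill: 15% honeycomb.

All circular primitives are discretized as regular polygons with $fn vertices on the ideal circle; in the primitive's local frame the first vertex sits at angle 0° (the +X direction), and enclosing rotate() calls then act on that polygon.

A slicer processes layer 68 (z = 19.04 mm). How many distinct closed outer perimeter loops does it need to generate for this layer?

1

At z = 19.04 mm: the r=11.5 cylinder gives a regular 32-gon of circumradius 11.5 (constant along its height); the cube at (0, -3) is present — its section is the full 11.5×4 rectangle; Combining (union): the regions partially overlap (shared area 45.45 mm²), so overlapping operands fuse into one piece — 1 connected region; the cone at (6.5, 12.5): at t=0.074 of its height the radius interpolates to r₁+(r₂−r₁)t = 5.591, giving a regular 32-gon of that circumradius; Combining (union): the regions partially overlap (shared area 17.68 mm²), so overlapping operands fuse into one piece — 1 connected region. The result has 1 disconnected region.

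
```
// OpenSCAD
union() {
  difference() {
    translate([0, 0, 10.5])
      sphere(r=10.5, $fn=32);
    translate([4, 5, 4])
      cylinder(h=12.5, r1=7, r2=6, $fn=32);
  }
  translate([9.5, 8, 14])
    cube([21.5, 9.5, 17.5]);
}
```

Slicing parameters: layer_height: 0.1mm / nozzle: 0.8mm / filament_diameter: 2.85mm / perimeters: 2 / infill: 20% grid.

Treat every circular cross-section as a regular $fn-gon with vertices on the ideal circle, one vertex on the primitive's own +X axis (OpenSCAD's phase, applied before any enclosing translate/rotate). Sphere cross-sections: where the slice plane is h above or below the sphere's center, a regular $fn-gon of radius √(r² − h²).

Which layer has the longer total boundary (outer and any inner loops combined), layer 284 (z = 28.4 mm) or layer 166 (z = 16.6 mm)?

Layer 284 (z = 28.4): the sphere is not intersected at this z (|z−center|=17.900 > r=10.5); the cone at (4, 5) is not intersected at this z (z outside [4, 16.5]); Subtracting the remaining from the first: the first operand is absent here, so nothing remains; the cube at (9.5, 8) is present — its section is the full 21.5×9.5 rectangle (perimeter 62.00 mm); Taking the union: only the 21.5×9.5 cube at (9.5, 8) is present, so the union is just that shape — boundary = 62.00 mm. So its perimeter = 62.00 mm. Layer 166 (z = 16.6): the r=10.5 sphere slices to a regular 32-gon of circumradius 8.546 (√(r²−h²) with h=6.1 from center) (perimeter = 2·32·8.546·sin(180°/32) = 53.61 mm); the cone at (4, 5) is not intersected at this z (z outside [4, 16.5]); After the difference (first − rest): none of the subtracted shapes is present at this height, so the r=10.5 sphere is unchanged — boundary = 53.61 mm; the cube at (9.5, 8) (footprint 21.5×9.5) is included at this height (perimeter 62.00 mm); Merging all regions: the 2 present regions are separate (no shared area or edge), so areas and boundary lengths simply add and each stays a separate island — boundary = 115.61 mm. So its perimeter = 115.61 mm. Layer 166 is larger (115.61 vs 62.00 mm).

layer 166 (z = 16.6 mm)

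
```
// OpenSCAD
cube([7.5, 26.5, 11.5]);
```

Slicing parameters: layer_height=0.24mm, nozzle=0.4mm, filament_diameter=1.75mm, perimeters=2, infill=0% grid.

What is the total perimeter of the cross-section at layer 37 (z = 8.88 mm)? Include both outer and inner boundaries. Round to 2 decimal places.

At z = 8.88 mm: the cube (footprint 7.5×26.5) is included at this height (perimeter 68.00 mm). Overall, the cross-section is a single solid region. Total boundary length (outer) = 68.00 mm.

68.00 mm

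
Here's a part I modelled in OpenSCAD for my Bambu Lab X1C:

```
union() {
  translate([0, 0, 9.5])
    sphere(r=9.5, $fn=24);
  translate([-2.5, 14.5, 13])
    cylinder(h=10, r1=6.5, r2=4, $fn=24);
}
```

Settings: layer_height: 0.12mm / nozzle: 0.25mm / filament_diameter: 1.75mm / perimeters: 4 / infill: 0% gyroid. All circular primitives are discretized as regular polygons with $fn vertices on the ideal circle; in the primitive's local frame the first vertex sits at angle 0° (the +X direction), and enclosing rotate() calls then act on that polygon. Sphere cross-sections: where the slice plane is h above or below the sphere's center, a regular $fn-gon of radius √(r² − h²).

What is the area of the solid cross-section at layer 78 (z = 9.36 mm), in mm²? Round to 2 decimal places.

280.24 mm²

At z = 9.36 mm: the r=9.5 sphere slices to a regular 24-gon of circumradius 9.499 (√(r²−h²) with h=0.14 from center) (area = (24/2)·9.499²·sin(360°/24) = 280.24 mm²); the cone at (-2.5, 14.5) is not intersected at this z (z outside [13, 23]); Merging all regions: only the r=9.5 sphere is present, so the union is just that shape — area = 280.24 mm². Overall, the cross-section is a single solid region. Net area = 280.24 mm².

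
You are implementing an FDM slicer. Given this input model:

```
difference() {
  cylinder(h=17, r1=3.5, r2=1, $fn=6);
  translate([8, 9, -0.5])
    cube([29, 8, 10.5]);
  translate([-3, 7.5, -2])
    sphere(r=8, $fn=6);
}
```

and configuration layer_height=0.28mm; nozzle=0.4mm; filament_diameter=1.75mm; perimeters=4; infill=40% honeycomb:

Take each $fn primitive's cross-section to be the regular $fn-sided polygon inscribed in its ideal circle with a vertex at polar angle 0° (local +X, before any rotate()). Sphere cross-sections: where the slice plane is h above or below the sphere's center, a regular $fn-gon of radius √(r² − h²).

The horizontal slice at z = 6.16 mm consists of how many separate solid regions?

1

At z = 6.16 mm: the cone contributes a regular 6-gon of circumradius 2.594 (interpolated between r1=3.5 and r2=1 at t=0.362); the cube at (8, 9) is present — its section is the full 29×8 rectangle; the sphere at (-3, 7.5) is absent (|z−center|=8.160 > r=8); Taking the first minus the rest: starting from the cone, the 29×8 cube at (8, 9) misses the remaining region (no effect) — 1 connected region. The result has 1 disconnected region.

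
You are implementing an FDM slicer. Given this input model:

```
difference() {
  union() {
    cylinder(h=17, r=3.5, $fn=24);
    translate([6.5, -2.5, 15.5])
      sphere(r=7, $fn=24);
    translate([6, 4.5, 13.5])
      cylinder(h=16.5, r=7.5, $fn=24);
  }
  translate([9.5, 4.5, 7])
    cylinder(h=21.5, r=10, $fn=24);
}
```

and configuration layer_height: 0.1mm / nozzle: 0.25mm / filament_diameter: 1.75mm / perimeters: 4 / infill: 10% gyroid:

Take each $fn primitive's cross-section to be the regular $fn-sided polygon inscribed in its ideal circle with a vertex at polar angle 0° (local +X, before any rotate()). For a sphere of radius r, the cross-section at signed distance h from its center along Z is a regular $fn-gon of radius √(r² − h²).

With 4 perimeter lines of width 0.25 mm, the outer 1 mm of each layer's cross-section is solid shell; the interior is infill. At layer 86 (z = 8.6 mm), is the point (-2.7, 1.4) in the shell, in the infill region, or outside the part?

At z = 8.6 mm: the r=3.5 cylinder gives a regular 24-gon of circumradius 3.5 (constant along its height); the r=7 sphere at (6.5, -2.5) contributes a regular 24-gon of circumradius √(7²−6.9²) = 1.179; the cylinder at (6, 4.5) is not intersected at this z (z outside [13.5, 30]); Taking the union: the 2 present regions are separate (no shared area or edge), so areas and boundary lengths simply add and each stays a separate island — 2 connected regions; the r=10 cylinder at (9.5, 4.5) contributes a regular 24-gon of circumradius 10; Taking the first minus the rest: starting from the result so far, the r=10 cylinder at (9.5, 4.5) partially overlaps it — only the 18.09 mm² overlap (of its 310.58 mm²) is removed, clipping the outline — 1 connected region. Overall, the cross-section is a single solid region. The nearest boundary edge runs (-3.38, 0.91)→(-3.03, 1.75); distance from the point to it = 0.44 mm. The point is inside the cross-section, 0.44 mm from the nearest boundary — within the 1 mm shell band (4 × 0.25).

shell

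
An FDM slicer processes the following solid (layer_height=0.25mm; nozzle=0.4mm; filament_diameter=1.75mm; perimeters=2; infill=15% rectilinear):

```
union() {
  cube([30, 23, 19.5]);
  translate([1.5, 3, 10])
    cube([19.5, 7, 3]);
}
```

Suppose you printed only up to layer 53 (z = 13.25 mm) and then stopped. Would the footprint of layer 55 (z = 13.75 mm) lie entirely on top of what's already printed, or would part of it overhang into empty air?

Compare the two slices. At z = 13.25: the 30×23 cube contributes its full rectangle (area 690.00 mm²); the cube at (1.5, 3) is absent (z outside [10, 13]); Combining (union): only the 30×23 cube is present, so the union is just that shape — area = 690.00 mm². At z = 13.75: the cube is present — its section is the full 30×23 rectangle (area 690.00 mm²); the cube at (1.5, 3) does not reach this height (z outside [10, 13]); Combining (union): only the 30×23 cube is present, so the union is just that shape — area = 690.00 mm². Checking containment: the cross-section at z = 13.75 is a subset of the cross-section at z = 13.25.

entirely on top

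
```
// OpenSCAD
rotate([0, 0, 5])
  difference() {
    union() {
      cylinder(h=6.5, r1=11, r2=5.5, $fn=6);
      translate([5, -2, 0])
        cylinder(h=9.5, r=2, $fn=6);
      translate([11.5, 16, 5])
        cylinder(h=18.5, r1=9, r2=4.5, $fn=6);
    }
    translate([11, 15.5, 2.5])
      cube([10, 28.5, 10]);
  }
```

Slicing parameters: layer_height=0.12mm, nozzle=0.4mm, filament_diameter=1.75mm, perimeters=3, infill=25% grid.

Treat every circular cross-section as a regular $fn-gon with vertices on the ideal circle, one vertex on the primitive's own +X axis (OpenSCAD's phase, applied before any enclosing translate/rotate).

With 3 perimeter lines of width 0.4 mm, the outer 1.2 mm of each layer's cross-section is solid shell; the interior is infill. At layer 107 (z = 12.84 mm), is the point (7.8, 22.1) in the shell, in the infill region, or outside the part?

shell

At z = 12.84 mm: the cone is not intersected at this z (z outside [0, 6.5]); the cylinder at (5, -2) is absent (z outside [0, 9.5]); the cone at (11.5, 16) contributes a regular 6-gon of circumradius 7.093 (interpolated between r1=9 and r2=4.5 at t=0.424); Merging all regions: only the cone at (11.5, 16) is present, so the union is just that shape — 1 connected region; the cube at (11, 15.5) is not intersected at this z (z outside [2.5, 12.5]); Subtracting the remaining from the first: none of the subtracted shapes is present at this height, so the result so far is unchanged — 1 connected region; (whole slice rotated 5° about Z — lengths, areas and connectivity unchanged). Overall, the cross-section is a single solid region. Undo the 5° rotation: the query point maps to (9.696, 21.336) in the un-rotated model frame. The nearest boundary edge runs (15.05, 22.14)→(7.95, 22.14); distance from the point to it = 0.81 mm. The point is inside the cross-section, 0.81 mm from the nearest boundary — within the 1.2 mm shell band (3 × 0.4).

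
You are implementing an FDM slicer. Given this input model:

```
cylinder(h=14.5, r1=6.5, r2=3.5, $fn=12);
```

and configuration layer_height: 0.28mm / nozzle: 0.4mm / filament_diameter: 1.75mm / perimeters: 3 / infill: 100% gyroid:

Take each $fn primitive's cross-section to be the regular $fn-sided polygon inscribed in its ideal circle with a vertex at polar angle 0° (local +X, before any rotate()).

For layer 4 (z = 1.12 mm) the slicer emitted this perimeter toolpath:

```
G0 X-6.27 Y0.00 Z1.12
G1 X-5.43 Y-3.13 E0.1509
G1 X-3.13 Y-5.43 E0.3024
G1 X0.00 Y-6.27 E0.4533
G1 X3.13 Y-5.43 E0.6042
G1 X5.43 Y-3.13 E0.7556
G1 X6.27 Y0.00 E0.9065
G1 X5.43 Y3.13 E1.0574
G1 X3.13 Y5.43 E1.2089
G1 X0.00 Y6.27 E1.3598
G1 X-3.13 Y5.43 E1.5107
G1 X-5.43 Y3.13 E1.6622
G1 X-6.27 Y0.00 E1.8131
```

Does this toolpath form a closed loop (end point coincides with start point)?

yes

Start point (G0): (-6.27, 0.00). End point (last G1): the path returns to the start — closed.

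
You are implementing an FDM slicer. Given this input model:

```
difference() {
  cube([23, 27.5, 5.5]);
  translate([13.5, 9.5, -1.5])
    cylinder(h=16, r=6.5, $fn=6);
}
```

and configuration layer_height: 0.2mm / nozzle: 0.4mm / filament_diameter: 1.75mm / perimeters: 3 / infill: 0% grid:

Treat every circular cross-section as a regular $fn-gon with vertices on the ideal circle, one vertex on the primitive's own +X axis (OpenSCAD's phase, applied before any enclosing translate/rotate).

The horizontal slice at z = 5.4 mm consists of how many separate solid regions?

At z = 5.4 mm: the cube is present — its section is the full 23×27.5 rectangle; the r=6.5 cylinder at (13.5, 9.5) contributes a regular 6-gon of circumradius 6.5; After the difference (first − rest): starting from the 23×27.5 cube, the r=6.5 cylinder at (13.5, 9.5) lies wholly inside it (removes its full 109.77 mm² and its 39.00 mm outline becomes a hole wall) — 1 connected region with 1 hole. The result has 1 disconnected region.

1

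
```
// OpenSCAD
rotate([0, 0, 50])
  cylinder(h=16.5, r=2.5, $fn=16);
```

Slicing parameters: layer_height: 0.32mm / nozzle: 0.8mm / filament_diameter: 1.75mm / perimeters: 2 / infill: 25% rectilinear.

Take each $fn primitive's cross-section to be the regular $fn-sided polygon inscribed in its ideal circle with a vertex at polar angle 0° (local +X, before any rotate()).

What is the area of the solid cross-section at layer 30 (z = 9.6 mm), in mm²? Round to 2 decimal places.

19.13 mm²

At z = 9.6 mm: the cylinder: section is a regular 16-gon, circumradius r=2.5 (area = (16/2)·2.500²·sin(360°/16) = 19.13 mm²); (whole slice rotated 50° about Z — lengths, areas and connectivity unchanged). Overall, the cross-section is a single solid region. Net area = 19.13 mm².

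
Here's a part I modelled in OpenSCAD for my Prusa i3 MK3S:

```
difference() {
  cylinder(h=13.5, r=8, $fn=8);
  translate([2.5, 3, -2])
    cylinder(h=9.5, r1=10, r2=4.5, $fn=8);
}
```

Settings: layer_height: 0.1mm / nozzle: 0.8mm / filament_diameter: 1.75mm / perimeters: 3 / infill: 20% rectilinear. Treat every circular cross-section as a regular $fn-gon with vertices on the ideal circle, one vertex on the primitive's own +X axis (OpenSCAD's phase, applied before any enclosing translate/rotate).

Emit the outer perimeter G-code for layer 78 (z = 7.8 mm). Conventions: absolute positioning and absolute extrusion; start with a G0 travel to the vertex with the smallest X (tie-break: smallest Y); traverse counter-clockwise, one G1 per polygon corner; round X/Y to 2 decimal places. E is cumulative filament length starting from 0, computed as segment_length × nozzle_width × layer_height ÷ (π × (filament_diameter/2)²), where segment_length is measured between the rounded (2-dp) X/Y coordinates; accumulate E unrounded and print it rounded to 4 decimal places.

G0 X-8.00 Y0.00 Z7.80
G1 X-5.66 Y-5.66 E0.2037
G1 X0.00 Y-8.00 E0.4074
G1 X5.66 Y-5.66 E0.6111
G1 X8.00 Y0.00 E0.8148
G1 X5.66 Y5.66 E1.0185
G1 X0.00 Y8.00 E1.2222
G1 X-5.66 Y5.66 E1.4259
G1 X-8.00 Y0.00 E1.6297

At z = 7.8 mm: the r=8 cylinder gives a regular 8-gon of circumradius 8 (constant along its height); the cone at (2.5, 3) is absent (z outside [-2, 7.5]); After the difference (first − rest): none of the subtracted shapes is present at this height, so the r=8 cylinder is unchanged — 1 connected region. The outline is a single polygon with 8 vertices. Extrusion per mm of travel: 0.8 × 0.1 / (π × 0.875²) = 0.033260. Accumulating E over each segment gives final E = 1.6297.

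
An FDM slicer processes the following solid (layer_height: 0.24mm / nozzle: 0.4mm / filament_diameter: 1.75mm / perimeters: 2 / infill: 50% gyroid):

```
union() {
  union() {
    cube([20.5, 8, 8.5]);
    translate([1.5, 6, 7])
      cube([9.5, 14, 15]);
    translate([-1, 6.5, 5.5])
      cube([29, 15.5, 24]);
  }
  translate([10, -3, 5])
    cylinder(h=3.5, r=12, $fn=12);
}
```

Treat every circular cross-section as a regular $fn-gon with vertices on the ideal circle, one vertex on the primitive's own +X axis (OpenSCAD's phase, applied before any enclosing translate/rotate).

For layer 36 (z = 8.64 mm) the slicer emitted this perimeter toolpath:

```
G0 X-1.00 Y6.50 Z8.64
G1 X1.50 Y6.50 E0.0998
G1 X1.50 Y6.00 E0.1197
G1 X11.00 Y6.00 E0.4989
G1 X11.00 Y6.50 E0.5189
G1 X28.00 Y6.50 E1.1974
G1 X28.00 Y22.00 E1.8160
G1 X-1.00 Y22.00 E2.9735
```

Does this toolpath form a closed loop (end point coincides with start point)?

no

Start point (G0): (-1.00, 6.50). End point (last G1): the path does not return to the start — open.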